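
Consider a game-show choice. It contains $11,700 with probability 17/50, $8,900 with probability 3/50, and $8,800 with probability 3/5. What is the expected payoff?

EV = 17/50 × 11700 + 3/50 × 8900 + 3/5 × 8800 = 3978 + 534 + 5280 = 9792

$9,792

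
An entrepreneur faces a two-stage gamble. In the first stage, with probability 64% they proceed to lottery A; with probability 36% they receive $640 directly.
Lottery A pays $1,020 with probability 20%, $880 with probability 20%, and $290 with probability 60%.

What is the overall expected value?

EV(A) = 0.2 × 1020 + 0.2 × 880 + 0.6 × 290 = 204 + 176 + 174 = 554
Branch B: 640 (certain)
Overall = 0.64 × 554 + 0.36 × 640 = 354.56 + 230.4 = 584.96

$584.96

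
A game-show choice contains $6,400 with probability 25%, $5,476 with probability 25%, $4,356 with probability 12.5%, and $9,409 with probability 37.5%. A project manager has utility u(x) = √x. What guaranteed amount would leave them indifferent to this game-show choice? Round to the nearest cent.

E[u] = 0.25·√6400 + 0.25·√5476 + 0.125·√4356 + 0.375·√9409 = 0.25·80 + 0.25·74 + 0.125·66 + 0.375·97 = 83.125
CE = (83.125)² = 6909.765625

$6,909.77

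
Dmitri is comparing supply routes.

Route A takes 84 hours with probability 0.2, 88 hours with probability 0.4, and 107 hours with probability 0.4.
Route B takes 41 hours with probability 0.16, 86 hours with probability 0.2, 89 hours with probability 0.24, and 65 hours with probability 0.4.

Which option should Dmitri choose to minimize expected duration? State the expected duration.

Route A = 0.2 × 84 + 0.4 × 88 + 0.4 × 107 = 16.8 + 35.2 + 42.8 = 94.8
Route B = 0.16 × 41 + 0.2 × 86 + 0.24 × 89 + 0.4 × 65 = 6.56 + 17.2 + 21.36 + 26 = 71.12

Route B (71.12 hours)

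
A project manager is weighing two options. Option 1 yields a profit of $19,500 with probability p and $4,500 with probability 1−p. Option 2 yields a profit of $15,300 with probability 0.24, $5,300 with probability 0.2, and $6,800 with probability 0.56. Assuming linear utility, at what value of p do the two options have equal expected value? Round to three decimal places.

EV(Option 2) = 0.24 × 15300 + 0.2 × 5300 + 0.56 × 6800 = 3672 + 1060 + 3808 = 8540
p·19500 + (1−p)·4500 = 8540
15000p + 4500 = 8540
p = (8540 − 4500) / 15000

p = 0.269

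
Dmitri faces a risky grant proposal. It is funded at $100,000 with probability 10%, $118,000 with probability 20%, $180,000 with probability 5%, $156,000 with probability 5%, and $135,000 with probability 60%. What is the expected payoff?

$131,400

EV = 0.1 × 100000 + 0.2 × 118000 + 0.05 × 180000 + 0.05 × 156000 + 0.6 × 135000 = 10000 + 23600 + 9000 + 7800 + 81000 = 131400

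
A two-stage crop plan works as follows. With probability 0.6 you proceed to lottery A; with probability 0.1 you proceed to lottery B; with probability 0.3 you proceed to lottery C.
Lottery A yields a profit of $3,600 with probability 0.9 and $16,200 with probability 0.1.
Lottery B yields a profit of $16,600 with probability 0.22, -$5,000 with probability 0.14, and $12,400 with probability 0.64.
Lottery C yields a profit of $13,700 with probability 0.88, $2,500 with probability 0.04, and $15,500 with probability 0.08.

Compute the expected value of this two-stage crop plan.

$8,023.60

EV(A) = 0.9 × 3600 + 0.1 × 16200 = 3240 + 1620 = 4860
EV(B) = 0.22 × 16600 + 0.14 × (-5000) + 0.64 × 12400 = 3652 − 700 + 7936 = 10888
EV(C) = 0.88 × 13700 + 0.04 × 2500 + 0.08 × 15500 = 12056 + 100 + 1240 = 13396
Overall = 0.6 × 4860 + 0.1 × 10888 + 0.3 × 13396 = 2916 + 1088.8 + 4018.8 = 8023.6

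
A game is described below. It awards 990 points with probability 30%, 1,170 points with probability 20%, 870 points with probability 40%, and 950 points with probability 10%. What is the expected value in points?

974 points

EV = 0.3 × 990 + 0.2 × 1170 + 0.4 × 870 + 0.1 × 950 = 297 + 234 + 348 + 95 = 974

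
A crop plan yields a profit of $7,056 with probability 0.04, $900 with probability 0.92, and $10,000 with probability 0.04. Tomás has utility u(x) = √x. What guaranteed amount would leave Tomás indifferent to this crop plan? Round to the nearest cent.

$1,222.20

E[u] = 0.04·√7056 + 0.92·√900 + 0.04·√10000 = 0.04·84 + 0.92·30 + 0.04·100 = 34.96
CE = (34.96)² = 1222.2016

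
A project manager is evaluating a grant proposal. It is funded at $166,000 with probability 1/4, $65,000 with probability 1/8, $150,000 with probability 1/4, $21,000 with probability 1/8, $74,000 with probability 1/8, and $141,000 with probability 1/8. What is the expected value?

$116,625

EV = 1/4 × 166000 + 1/8 × 65000 + 1/4 × 150000 + 1/8 × 21000 + 1/8 × 74000 + 1/8 × 141000 = 41500 + 8125 + 37500 + 2625 + 9250 + 17625 = 116625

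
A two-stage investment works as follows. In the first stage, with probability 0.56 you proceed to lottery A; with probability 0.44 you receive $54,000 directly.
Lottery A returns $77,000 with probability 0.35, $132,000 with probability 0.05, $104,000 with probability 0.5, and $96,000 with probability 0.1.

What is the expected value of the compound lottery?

EV(A) = 0.35 × 77000 + 0.05 × 132000 + 0.5 × 104000 + 0.1 × 96000 = 26950 + 6600 + 52000 + 9600 = 95150
Branch B: 54000 (certain)
Overall = 0.56 × 95150 + 0.44 × 54000 = 53284 + 23760 = 77044

$77,044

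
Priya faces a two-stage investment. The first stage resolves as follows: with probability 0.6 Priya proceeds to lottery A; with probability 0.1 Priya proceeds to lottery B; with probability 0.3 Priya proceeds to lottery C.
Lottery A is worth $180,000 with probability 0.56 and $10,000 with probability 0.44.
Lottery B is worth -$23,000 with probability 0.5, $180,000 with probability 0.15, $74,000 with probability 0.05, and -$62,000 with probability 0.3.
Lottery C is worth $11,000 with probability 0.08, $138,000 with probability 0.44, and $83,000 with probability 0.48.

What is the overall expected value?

$93,612

EV(A) = 0.56 × 180000 + 0.44 × 10000 = 100800 + 4400 = 105200
EV(B) = 0.5 × (-23000) + 0.15 × 180000 + 0.05 × 74000 + 0.3 × (-62000) = -11500 + 27000 + 3700 − 18600 = 600
EV(C) = 0.08 × 11000 + 0.44 × 138000 + 0.48 × 83000 = 880 + 60720 + 39840 = 101440
Overall = 0.6 × 105200 + 0.1 × 600 + 0.3 × 101440 = 63120 + 60 + 30432 = 93612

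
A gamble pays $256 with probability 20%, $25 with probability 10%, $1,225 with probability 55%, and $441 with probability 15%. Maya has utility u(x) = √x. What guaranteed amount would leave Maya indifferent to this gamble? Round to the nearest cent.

$681.21

E[u] = 0.2·√256 + 0.1·√25 + 0.55·√1225 + 0.15·√441 = 0.2·16 + 0.1·5 + 0.55·35 + 0.15·21 = 26.1
CE = (26.1)² = 681.21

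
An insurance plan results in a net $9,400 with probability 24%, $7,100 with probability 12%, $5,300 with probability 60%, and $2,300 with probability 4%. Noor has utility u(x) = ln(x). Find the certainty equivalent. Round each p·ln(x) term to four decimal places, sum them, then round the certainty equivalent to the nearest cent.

E[u] = 0.24·ln(9400) + 0.12·ln(7100) + 0.6·ln(5300) + 0.04·ln(2300) = 2.1956 + 1.0641 + 5.1453 + 0.3096 = 8.7146
CE = e^8.7146 ≈ 6091.20

$6,091.20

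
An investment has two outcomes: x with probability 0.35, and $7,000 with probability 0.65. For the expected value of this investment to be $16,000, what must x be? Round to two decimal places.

x = $32,714.29

0.35·x + 0.65·7000 = 16000
0.35·x = 16000 − 4550 = 11450
x = 11450 / 0.35 = 32714.2857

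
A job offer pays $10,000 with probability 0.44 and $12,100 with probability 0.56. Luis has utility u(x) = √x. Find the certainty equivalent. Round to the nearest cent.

$11,151.36

E[u] = 0.44·√10000 + 0.56·√12100 = 0.44·100 + 0.56·110 = 105.6
CE = (105.6)² = 11151.36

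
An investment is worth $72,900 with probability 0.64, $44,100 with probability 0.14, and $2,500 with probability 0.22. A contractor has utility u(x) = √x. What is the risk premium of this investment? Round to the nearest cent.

$7,925.76

E[u] = 0.64·√72900 + 0.14·√44100 + 0.22·√2500 = 0.64·270 + 0.14·210 + 0.22·50 = 213.2
CE = (213.2)² = 45454.24
Risk premium = EV − CE = 53380 − 45454.24 = 7925.76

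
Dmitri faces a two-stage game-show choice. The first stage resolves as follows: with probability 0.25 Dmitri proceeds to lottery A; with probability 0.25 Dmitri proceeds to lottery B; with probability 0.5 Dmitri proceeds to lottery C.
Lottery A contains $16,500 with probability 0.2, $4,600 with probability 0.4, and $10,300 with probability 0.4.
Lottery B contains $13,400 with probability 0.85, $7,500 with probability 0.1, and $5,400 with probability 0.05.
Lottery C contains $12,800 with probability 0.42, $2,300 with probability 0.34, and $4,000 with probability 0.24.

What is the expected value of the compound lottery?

$8,976.50

EV(A) = 0.2 × 16500 + 0.4 × 4600 + 0.4 × 10300 = 3300 + 1840 + 4120 = 9260
EV(B) = 0.85 × 13400 + 0.1 × 7500 + 0.05 × 5400 = 11390 + 750 + 270 = 12410
EV(C) = 0.42 × 12800 + 0.34 × 2300 + 0.24 × 4000 = 5376 + 782 + 960 = 7118
Overall = 0.25 × 9260 + 0.25 × 12410 + 0.5 × 7118 = 2315 + 3102.5 + 3559 = 8976.5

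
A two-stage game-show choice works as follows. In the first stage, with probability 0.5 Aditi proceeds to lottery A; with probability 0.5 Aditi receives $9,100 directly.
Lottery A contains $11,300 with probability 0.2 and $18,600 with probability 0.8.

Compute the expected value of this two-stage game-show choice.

$13,120

EV(A) = 0.2 × 11300 + 0.8 × 18600 = 2260 + 14880 = 17140
Branch B: 9100 (certain)
Overall = 0.5 × 17140 + 0.5 × 9100 = 8570 + 4550 = 13120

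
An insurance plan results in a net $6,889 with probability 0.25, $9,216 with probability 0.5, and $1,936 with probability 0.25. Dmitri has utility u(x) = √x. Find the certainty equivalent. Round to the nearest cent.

$6,360.06

E[u] = 0.25·√6889 + 0.5·√9216 + 0.25·√1936 = 0.25·83 + 0.5·96 + 0.25·44 = 79.75
CE = (79.75)² = 6360.0625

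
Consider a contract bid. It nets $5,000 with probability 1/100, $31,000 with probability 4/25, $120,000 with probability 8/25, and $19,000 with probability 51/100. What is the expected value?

EV = 1/100 × 5000 + 4/25 × 31000 + 8/25 × 120000 + 51/100 × 19000 = 50 + 4960 + 38400 + 9690 = 53100

$53,100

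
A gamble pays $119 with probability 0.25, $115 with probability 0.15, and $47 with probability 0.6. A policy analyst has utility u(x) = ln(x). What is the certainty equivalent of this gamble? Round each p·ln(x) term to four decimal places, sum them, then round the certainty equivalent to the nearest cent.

E[u] = 0.25·ln(119) + 0.15·ln(115) + 0.6·ln(47) = 1.1948 + 0.7117 + 2.3101 = 4.2166
CE = e^4.2166 ≈ 67.80

$67.80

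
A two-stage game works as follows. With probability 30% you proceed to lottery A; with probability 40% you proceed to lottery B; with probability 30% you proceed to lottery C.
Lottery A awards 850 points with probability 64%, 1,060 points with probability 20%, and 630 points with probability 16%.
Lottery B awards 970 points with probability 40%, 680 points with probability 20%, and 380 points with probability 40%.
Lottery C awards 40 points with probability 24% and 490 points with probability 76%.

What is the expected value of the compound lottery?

642.04 points

EV(A) = 0.64 × 850 + 0.2 × 1060 + 0.16 × 630 = 544 + 212 + 100.8 = 856.8
EV(B) = 0.4 × 970 + 0.2 × 680 + 0.4 × 380 = 388 + 136 + 152 = 676
EV(C) = 0.24 × 40 + 0.76 × 490 = 9.6 + 372.4 = 382
Overall = 0.3 × 856.8 + 0.4 × 676 + 0.3 × 382 = 257.04 + 270.4 + 114.6 = 642.04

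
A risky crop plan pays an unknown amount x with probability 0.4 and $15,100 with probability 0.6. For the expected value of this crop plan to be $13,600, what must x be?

0.4·x + 0.6·15100 = 13600
0.4·x = 13600 − 9060 = 4540
x = 4540 / 0.4 = 11350

x = $11,350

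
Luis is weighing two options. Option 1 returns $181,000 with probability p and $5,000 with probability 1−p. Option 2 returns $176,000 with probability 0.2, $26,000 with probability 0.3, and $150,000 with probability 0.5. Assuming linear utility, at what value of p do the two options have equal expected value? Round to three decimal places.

EV(Option 2) = 0.2 × 176000 + 0.3 × 26000 + 0.5 × 150000 = 35200 + 7800 + 75000 = 118000
p·181000 + (1−p)·5000 = 118000
176000p + 5000 = 118000
p = (118000 − 5000) / 176000

p = 0.642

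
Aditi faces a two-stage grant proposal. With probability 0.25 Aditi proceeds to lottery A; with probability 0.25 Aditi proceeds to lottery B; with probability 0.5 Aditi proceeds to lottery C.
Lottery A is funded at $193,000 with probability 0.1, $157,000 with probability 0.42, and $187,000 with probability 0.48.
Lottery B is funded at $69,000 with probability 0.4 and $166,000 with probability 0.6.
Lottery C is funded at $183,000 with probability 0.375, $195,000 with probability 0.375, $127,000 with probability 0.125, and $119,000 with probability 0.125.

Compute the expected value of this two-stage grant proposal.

EV(A) = 0.1 × 193000 + 0.42 × 157000 + 0.48 × 187000 = 19300 + 65940 + 89760 = 175000
EV(B) = 0.4 × 69000 + 0.6 × 166000 = 27600 + 99600 = 127200
EV(C) = 0.375 × 183000 + 0.375 × 195000 + 0.125 × 127000 + 0.125 × 119000 = 68625 + 73125 + 15875 + 14875 = 172500
Overall = 0.25 × 175000 + 0.25 × 127200 + 0.5 × 172500 = 43750 + 31800 + 86250 = 161800

$161,800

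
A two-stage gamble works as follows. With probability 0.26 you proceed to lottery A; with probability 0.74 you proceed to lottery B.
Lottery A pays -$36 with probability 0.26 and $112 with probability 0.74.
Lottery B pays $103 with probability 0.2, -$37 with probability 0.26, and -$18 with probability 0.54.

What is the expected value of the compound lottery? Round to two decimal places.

EV(A) = 0.26 × (-36) + 0.74 × 112 = -9.36 + 82.88 = 73.52
EV(B) = 0.2 × 103 + 0.26 × (-37) + 0.54 × (-18) = 20.6 − 9.62 − 9.72 = 1.26
Overall = 0.26 × 73.52 + 0.74 × 1.26 = 19.1152 + 0.9324 = 20.0476

$20.05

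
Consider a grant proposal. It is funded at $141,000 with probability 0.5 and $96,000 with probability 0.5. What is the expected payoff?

EV = 0.5 × 141000 + 0.5 × 96000 = 70500 + 48000 = 118500

$118,500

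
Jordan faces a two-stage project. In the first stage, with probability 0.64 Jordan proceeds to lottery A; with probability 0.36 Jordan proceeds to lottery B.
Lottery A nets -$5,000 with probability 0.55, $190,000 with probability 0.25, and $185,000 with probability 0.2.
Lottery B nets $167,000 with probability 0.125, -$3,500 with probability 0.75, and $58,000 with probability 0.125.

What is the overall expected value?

EV(A) = 0.55 × (-5000) + 0.25 × 190000 + 0.2 × 185000 = -2750 + 47500 + 37000 = 81750
EV(B) = 0.125 × 167000 + 0.75 × (-3500) + 0.125 × 58000 = 20875 − 2625 + 7250 = 25500
Overall = 0.64 × 81750 + 0.36 × 25500 = 52320 + 9180 = 61500

$61,500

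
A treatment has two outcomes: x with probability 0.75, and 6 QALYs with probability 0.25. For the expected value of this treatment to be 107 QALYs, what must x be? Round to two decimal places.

x = 140.67 QALYs

0.75·x + 0.25·6 = 107
0.75·x = 107 − 1.5 = 105.5
x = 105.5 / 0.75 = 140.6667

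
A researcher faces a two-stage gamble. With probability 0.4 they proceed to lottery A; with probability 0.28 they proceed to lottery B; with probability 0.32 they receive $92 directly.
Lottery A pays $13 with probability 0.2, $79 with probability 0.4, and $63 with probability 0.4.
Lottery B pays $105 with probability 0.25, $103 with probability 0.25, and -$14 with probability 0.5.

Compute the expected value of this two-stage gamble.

$65.80

EV(A) = 0.2 × 13 + 0.4 × 79 + 0.4 × 63 = 2.6 + 31.6 + 25.2 = 59.4
EV(B) = 0.25 × 105 + 0.25 × 103 + 0.5 × (-14) = 26.25 + 25.75 − 7 = 45
Branch C: 92 (certain)
Overall = 0.4 × 59.4 + 0.28 × 45 + 0.32 × 92 = 23.76 + 12.6 + 29.44 = 65.8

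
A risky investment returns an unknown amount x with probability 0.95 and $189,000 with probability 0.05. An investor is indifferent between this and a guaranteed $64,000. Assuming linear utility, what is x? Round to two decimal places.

x = $57,421.05

0.95·x + 0.05·189000 = 64000
0.95·x = 64000 − 9450 = 54550
x = 54550 / 0.95 = 57421.0526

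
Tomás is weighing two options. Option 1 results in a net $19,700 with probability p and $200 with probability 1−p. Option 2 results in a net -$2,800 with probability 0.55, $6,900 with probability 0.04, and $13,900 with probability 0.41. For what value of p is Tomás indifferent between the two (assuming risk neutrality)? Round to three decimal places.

EV(Option 2) = 0.55 × (-2800) + 0.04 × 6900 + 0.41 × 13900 = -1540 + 276 + 5699 = 4435
p·19700 + (1−p)·200 = 4435
19500p + 200 = 4435
p = (4435 − 200) / 19500

p = 0.217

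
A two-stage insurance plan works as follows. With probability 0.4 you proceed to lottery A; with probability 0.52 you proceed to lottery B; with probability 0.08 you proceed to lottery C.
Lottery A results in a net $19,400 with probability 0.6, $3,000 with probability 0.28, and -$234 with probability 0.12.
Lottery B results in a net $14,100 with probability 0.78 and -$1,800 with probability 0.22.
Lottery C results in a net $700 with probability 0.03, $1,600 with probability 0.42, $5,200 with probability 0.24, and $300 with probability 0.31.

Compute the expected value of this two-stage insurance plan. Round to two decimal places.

$10,656.53

EV(A) = 0.6 × 19400 + 0.28 × 3000 + 0.12 × (-234) = 11640 + 840 − 28.08 = 12451.92
EV(B) = 0.78 × 14100 + 0.22 × (-1800) = 10998 − 396 = 10602
EV(C) = 0.03 × 700 + 0.42 × 1600 + 0.24 × 5200 + 0.31 × 300 = 21 + 672 + 1248 + 93 = 2034
Overall = 0.4 × 12451.92 + 0.52 × 10602 + 0.08 × 2034 = 4980.768 + 5513.04 + 162.72 = 10656.528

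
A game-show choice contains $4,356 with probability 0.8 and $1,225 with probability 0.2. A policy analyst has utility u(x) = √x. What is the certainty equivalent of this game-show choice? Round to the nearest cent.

$3,576.04

E[u] = 0.8·√4356 + 0.2·√1225 = 0.8·66 + 0.2·35 = 59.8
CE = (59.8)² = 3576.04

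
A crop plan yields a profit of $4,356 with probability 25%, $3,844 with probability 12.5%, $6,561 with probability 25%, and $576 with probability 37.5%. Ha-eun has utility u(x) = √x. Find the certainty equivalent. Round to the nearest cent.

E[u] = 0.25·√4356 + 0.125·√3844 + 0.25·√6561 + 0.375·√576 = 0.25·66 + 0.125·62 + 0.25·81 + 0.375·24 = 53.5
CE = (53.5)² = 2862.25

$2,862.25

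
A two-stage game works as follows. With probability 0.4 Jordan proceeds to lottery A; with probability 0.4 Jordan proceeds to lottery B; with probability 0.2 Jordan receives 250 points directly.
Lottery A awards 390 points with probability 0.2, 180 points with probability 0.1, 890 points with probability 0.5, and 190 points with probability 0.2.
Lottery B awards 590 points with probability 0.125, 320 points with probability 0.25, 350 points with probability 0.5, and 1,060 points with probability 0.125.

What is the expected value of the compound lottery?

EV(A) = 0.2 × 390 + 0.1 × 180 + 0.5 × 890 + 0.2 × 190 = 78 + 18 + 445 + 38 = 579
EV(B) = 0.125 × 590 + 0.25 × 320 + 0.5 × 350 + 0.125 × 1060 = 73.75 + 80 + 175 + 132.5 = 461.25
Branch C: 250 (certain)
Overall = 0.4 × 579 + 0.4 × 461.25 + 0.2 × 250 = 231.6 + 184.5 + 50 = 466.1

466.1 points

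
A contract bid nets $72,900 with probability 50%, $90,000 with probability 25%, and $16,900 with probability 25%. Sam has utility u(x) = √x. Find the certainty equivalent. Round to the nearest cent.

E[u] = 0.5·√72900 + 0.25·√90000 + 0.25·√16900 = 0.5·270 + 0.25·300 + 0.25·130 = 242.5
CE = (242.5)² = 58806.25

$58,806.25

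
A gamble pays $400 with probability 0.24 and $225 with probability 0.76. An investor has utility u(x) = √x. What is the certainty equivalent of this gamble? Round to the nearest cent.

E[u] = 0.24·√400 + 0.76·√225 = 0.24·20 + 0.76·15 = 16.2
CE = (16.2)² = 262.44

$262.44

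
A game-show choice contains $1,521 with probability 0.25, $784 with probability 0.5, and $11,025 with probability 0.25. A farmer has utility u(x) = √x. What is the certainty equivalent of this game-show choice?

E[u] = 0.25·√1521 + 0.5·√784 + 0.25·√11025 = 0.25·39 + 0.5·28 + 0.25·105 = 50
CE = (50)² = 2500

$2,500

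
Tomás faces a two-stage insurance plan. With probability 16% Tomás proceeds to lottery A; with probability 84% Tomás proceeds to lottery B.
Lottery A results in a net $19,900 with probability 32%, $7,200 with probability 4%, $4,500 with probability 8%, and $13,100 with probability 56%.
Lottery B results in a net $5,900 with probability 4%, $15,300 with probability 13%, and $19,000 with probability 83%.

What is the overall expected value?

$17,412.12

EV(A) = 0.32 × 19900 + 0.04 × 7200 + 0.08 × 4500 + 0.56 × 13100 = 6368 + 288 + 360 + 7336 = 14352
EV(B) = 0.04 × 5900 + 0.13 × 15300 + 0.83 × 19000 = 236 + 1989 + 15770 = 17995
Overall = 0.16 × 14352 + 0.84 × 17995 = 2296.32 + 15115.8 = 17412.12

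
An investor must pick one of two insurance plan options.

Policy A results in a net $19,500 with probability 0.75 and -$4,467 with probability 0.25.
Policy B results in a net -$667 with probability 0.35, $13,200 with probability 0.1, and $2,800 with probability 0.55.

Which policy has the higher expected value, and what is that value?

Policy A ($13,508.25)

Policy A = 0.75 × 19500 + 0.25 × (-4467) = 14625 − 1116.75 = 13508.25
Policy B = 0.35 × (-667) + 0.1 × 13200 + 0.55 × 2800 = -233.45 + 1320 + 1540 = 2626.55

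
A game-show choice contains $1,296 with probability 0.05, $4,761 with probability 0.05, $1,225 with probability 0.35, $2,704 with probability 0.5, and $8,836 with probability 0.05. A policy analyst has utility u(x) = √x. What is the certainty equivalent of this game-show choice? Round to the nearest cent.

$2,323.24

E[u] = 0.05·√1296 + 0.05·√4761 + 0.35·√1225 + 0.5·√2704 + 0.05·√8836 = 0.05·36 + 0.05·69 + 0.35·35 + 0.5·52 + 0.05·94 = 48.2
CE = (48.2)² = 2323.24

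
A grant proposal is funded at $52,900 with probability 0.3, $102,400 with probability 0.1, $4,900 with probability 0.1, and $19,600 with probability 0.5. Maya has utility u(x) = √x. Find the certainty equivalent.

$31,684

E[u] = 0.3·√52900 + 0.1·√102400 + 0.1·√4900 + 0.5·√19600 = 0.3·230 + 0.1·320 + 0.1·70 + 0.5·140 = 178
CE = (178)² = 31684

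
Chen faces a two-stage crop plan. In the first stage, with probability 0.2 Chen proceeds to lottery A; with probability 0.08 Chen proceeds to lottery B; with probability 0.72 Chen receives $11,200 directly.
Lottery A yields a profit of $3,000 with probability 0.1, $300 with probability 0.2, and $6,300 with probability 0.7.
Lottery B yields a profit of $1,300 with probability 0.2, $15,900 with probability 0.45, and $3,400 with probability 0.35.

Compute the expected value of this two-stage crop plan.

EV(A) = 0.1 × 3000 + 0.2 × 300 + 0.7 × 6300 = 300 + 60 + 4410 = 4770
EV(B) = 0.2 × 1300 + 0.45 × 15900 + 0.35 × 3400 = 260 + 7155 + 1190 = 8605
Branch C: 11200 (certain)
Overall = 0.2 × 4770 + 0.08 × 8605 + 0.72 × 11200 = 954 + 688.4 + 8064 = 9706.4

$9,706.40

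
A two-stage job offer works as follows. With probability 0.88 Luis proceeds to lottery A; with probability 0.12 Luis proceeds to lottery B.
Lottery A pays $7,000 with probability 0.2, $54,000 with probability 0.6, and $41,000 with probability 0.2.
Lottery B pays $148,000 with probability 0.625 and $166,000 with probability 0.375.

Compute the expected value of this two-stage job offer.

EV(A) = 0.2 × 7000 + 0.6 × 54000 + 0.2 × 41000 = 1400 + 32400 + 8200 = 42000
EV(B) = 0.625 × 148000 + 0.375 × 166000 = 92500 + 62250 = 154750
Overall = 0.88 × 42000 + 0.12 × 154750 = 36960 + 18570 = 55530

$55,530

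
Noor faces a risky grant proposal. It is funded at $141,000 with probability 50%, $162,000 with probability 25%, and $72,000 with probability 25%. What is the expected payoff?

EV = 0.5 × 141000 + 0.25 × 162000 + 0.25 × 72000 = 70500 + 40500 + 18000 = 129000

$129,000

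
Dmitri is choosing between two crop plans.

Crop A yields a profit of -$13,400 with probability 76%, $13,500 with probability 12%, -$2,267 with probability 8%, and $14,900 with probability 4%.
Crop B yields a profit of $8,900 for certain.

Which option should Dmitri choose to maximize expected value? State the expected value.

Crop A = 0.76 × (-13400) + 0.12 × 13500 + 0.08 × (-2267) + 0.04 × 14900 = -10184 + 1620 − 181.36 + 596 = -8149.36
Crop B: 8900 (certain)

Crop B ($8,900)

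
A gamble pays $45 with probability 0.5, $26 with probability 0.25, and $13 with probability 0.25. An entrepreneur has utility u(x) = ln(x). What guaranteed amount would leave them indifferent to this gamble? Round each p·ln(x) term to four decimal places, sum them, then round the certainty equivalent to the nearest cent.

E[u] = 0.5·ln(45) + 0.25·ln(26) + 0.25·ln(13) = 1.9033 + 0.8145 + 0.6412 = 3.3590
CE = e^3.3590 ≈ 28.76

$28.76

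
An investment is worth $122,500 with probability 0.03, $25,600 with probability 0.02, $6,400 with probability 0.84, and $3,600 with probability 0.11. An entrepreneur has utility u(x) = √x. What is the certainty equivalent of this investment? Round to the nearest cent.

$7,656.25

E[u] = 0.03·√122500 + 0.02·√25600 + 0.84·√6400 + 0.11·√3600 = 0.03·350 + 0.02·160 + 0.84·80 + 0.11·60 = 87.5
CE = (87.5)² = 7656.25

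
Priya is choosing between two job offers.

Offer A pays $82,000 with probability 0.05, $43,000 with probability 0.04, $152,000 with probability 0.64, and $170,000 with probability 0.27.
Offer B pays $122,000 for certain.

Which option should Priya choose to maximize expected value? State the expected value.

Offer A ($149,000)

Offer A = 0.05 × 82000 + 0.04 × 43000 + 0.64 × 152000 + 0.27 × 170000 = 4100 + 1720 + 97280 + 45900 = 149000
Offer B: 122000 (certain)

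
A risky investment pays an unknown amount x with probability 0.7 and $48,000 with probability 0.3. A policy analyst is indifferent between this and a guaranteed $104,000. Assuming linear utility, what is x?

x = $128,000

0.7·x + 0.3·48000 = 104000
0.7·x = 104000 − 14400 = 89600
x = 89600 / 0.7 = 128000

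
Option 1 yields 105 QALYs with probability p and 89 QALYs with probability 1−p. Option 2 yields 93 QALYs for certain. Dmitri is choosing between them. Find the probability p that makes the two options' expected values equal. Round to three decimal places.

p = 0.250

p·105 + (1−p)·89 = 93
16p + 89 = 93
p = (93 − 89) / 16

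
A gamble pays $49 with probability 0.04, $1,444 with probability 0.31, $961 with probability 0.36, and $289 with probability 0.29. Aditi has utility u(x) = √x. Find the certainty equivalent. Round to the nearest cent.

E[u] = 0.04·√49 + 0.31·√1444 + 0.36·√961 + 0.29·√289 = 0.04·7 + 0.31·38 + 0.36·31 + 0.29·17 = 28.15
CE = (28.15)² = 792.4225

$792.42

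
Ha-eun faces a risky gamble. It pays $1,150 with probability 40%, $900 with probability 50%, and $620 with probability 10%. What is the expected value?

EV = 0.4 × 1150 + 0.5 × 900 + 0.1 × 620 = 460 + 450 + 62 = 972

$972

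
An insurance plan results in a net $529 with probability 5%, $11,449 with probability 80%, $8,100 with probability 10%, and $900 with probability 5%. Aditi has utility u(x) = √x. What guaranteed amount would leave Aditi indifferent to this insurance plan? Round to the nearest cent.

E[u] = 0.05·√529 + 0.8·√11449 + 0.1·√8100 + 0.05·√900 = 0.05·23 + 0.8·107 + 0.1·90 + 0.05·30 = 97.25
CE = (97.25)² = 9457.5625

$9,457.56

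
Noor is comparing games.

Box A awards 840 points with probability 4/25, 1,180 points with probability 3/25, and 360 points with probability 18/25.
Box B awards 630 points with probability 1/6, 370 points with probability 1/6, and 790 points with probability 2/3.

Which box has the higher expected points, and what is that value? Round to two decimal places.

Box B (693.33 points)

Box A = 4/25 × 840 + 3/25 × 1180 + 18/25 × 360 = 134.4 + 141.6 + 259.2 = 535.2
Box B = 1/6 × 630 + 1/6 × 370 + 2/3 × 790 = 105 + 61.6667 + 526.6667 = 693.3333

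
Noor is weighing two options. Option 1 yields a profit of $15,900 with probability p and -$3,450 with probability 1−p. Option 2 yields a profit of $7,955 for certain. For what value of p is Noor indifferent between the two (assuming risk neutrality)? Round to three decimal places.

p = 0.589

p·15900 + (1−p)·(-3450) = 7955
19350p − 3450 = 7955
p = (7955 + 3450) / 19350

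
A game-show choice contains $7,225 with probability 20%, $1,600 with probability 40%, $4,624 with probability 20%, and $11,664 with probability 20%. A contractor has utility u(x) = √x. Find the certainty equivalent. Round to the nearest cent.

E[u] = 0.2·√7225 + 0.4·√1600 + 0.2·√4624 + 0.2·√11664 = 0.2·85 + 0.4·40 + 0.2·68 + 0.2·108 = 68.2
CE = (68.2)² = 4651.24

$4,651.24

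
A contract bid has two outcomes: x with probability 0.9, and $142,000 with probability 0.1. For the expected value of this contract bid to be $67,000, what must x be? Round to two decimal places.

0.9·x + 0.1·142000 = 67000
0.9·x = 67000 − 14200 = 52800
x = 52800 / 0.9 = 58666.6667

x = $58,666.67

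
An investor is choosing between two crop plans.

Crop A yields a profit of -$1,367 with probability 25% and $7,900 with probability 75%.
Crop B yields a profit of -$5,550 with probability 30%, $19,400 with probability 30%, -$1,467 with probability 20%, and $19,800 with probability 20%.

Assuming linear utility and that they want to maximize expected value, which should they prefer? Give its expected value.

Crop A = 0.25 × (-1367) + 0.75 × 7900 = -341.75 + 5925 = 5583.25
Crop B = 0.3 × (-5550) + 0.3 × 19400 + 0.2 × (-1467) + 0.2 × 19800 = -1665 + 5820 − 293.4 + 3960 = 7821.6

Crop B ($7,821.60)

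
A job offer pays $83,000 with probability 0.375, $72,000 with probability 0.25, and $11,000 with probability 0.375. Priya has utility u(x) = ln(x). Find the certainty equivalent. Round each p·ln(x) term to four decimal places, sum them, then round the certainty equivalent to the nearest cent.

$37,541.41

E[u] = 0.375·ln(83000) + 0.25·ln(72000) + 0.375·ln(11000) = 4.2475 + 2.7961 + 3.4896 = 10.5332
CE = e^10.5332 ≈ 37541.41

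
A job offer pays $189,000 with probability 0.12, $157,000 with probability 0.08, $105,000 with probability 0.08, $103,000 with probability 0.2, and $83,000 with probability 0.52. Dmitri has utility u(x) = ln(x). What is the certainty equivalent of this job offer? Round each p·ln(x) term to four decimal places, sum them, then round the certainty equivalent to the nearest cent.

E[u] = 0.12·ln(189000) + 0.08·ln(157000) + 0.08·ln(105000) + 0.2·ln(103000) + 0.52·ln(83000) = 1.4579 + 0.9571 + 0.9249 + 2.3085 + 5.8898 = 11.5382
CE = e^11.5382 ≈ 102559.66

$102,559.66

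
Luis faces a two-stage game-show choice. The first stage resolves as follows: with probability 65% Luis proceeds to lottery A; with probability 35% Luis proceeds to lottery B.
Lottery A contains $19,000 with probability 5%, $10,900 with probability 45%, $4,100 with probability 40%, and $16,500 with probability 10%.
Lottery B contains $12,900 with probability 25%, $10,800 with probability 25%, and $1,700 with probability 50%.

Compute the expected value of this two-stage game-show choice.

$8,315.50

EV(A) = 0.05 × 19000 + 0.45 × 10900 + 0.4 × 4100 + 0.1 × 16500 = 950 + 4905 + 1640 + 1650 = 9145
EV(B) = 0.25 × 12900 + 0.25 × 10800 + 0.5 × 1700 = 3225 + 2700 + 850 = 6775
Overall = 0.65 × 9145 + 0.35 × 6775 = 5944.25 + 2371.25 = 8315.5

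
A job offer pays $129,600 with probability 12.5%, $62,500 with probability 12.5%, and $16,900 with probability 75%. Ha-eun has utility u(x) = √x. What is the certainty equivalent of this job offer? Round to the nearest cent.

E[u] = 0.125·√129600 + 0.125·√62500 + 0.75·√16900 = 0.125·360 + 0.125·250 + 0.75·130 = 173.75
CE = (173.75)² = 30189.0625

$30,189.06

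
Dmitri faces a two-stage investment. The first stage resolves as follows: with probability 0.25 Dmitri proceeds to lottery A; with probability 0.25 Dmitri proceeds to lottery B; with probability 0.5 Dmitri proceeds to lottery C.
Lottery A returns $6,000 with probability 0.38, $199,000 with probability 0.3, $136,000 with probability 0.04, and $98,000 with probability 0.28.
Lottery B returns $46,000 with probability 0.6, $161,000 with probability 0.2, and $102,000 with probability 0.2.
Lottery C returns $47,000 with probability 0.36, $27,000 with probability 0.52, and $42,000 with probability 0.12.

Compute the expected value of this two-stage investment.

EV(A) = 0.38 × 6000 + 0.3 × 199000 + 0.04 × 136000 + 0.28 × 98000 = 2280 + 59700 + 5440 + 27440 = 94860
EV(B) = 0.6 × 46000 + 0.2 × 161000 + 0.2 × 102000 = 27600 + 32200 + 20400 = 80200
EV(C) = 0.36 × 47000 + 0.52 × 27000 + 0.12 × 42000 = 16920 + 14040 + 5040 = 36000
Overall = 0.25 × 94860 + 0.25 × 80200 + 0.5 × 36000 = 23715 + 20050 + 18000 = 61765

$61,765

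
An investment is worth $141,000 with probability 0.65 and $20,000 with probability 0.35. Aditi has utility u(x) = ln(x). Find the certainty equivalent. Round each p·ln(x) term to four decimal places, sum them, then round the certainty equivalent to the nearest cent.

$71,175.22

E[u] = 0.65·ln(141000) + 0.35·ln(20000) = 7.7067 + 3.4662 = 11.1729
CE = e^11.1729 ≈ 71175.22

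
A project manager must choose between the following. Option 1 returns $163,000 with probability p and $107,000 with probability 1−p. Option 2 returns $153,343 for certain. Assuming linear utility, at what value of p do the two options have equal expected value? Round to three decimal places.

p = 0.828

p·163000 + (1−p)·107000 = 153343
56000p + 107000 = 153343
p = (153343 − 107000) / 56000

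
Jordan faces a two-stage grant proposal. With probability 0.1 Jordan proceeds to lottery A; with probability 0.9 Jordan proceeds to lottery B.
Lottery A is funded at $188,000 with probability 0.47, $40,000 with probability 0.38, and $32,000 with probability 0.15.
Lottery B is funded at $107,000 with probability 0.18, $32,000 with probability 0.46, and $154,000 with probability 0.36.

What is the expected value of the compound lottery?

$91,314

EV(A) = 0.47 × 188000 + 0.38 × 40000 + 0.15 × 32000 = 88360 + 15200 + 4800 = 108360
EV(B) = 0.18 × 107000 + 0.46 × 32000 + 0.36 × 154000 = 19260 + 14720 + 55440 = 89420
Overall = 0.1 × 108360 + 0.9 × 89420 = 10836 + 80478 = 91314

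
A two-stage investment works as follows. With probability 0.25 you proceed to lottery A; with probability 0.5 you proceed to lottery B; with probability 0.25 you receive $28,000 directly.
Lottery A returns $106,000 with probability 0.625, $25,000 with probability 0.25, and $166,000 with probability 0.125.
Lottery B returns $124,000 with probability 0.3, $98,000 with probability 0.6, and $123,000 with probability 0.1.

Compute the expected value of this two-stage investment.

$84,462.50

EV(A) = 0.625 × 106000 + 0.25 × 25000 + 0.125 × 166000 = 66250 + 6250 + 20750 = 93250
EV(B) = 0.3 × 124000 + 0.6 × 98000 + 0.1 × 123000 = 37200 + 58800 + 12300 = 108300
Branch C: 28000 (certain)
Overall = 0.25 × 93250 + 0.5 × 108300 + 0.25 × 28000 = 23312.5 + 54150 + 7000 = 84462.5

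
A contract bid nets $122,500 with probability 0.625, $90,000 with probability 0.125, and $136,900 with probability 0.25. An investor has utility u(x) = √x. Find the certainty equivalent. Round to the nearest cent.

E[u] = 0.625·√122500 + 0.125·√90000 + 0.25·√136900 = 0.625·350 + 0.125·300 + 0.25·370 = 348.75
CE = (348.75)² = 121626.5625

$121,626.56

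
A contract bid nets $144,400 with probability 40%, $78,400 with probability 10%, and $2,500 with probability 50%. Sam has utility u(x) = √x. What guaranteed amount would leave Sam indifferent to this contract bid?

$42,025

E[u] = 0.4·√144400 + 0.1·√78400 + 0.5·√2500 = 0.4·380 + 0.1·280 + 0.5·50 = 205
CE = (205)² = 42025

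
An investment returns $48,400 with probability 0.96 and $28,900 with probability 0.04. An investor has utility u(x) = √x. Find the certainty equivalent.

E[u] = 0.96·√48400 + 0.04·√28900 = 0.96·220 + 0.04·170 = 218
CE = (218)² = 47524

$47,524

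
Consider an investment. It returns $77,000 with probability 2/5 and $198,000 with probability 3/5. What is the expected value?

$149,600

EV = 2/5 × 77000 + 3/5 × 198000 = 30800 + 118800 = 149600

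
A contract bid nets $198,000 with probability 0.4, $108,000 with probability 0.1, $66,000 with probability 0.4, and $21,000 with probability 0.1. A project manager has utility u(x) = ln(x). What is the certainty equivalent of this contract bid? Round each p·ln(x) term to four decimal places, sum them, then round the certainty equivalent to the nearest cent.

E[u] = 0.4·ln(198000) + 0.1·ln(108000) + 0.4·ln(66000) + 0.1·ln(21000) = 4.8784 + 1.1590 + 4.4390 + 0.9952 = 11.4716
CE = e^11.4716 ≈ 95951.68

$95,951.68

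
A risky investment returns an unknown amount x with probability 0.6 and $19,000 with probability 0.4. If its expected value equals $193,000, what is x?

x = $309,000

0.6·x + 0.4·19000 = 193000
0.6·x = 193000 − 7600 = 185400
x = 185400 / 0.6 = 309000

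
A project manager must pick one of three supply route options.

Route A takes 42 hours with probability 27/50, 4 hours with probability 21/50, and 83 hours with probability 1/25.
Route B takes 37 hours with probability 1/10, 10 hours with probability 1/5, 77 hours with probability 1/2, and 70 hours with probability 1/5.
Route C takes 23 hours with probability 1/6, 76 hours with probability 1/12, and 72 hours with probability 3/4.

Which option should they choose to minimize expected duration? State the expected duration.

Route A (27.68 hours)

Route A = 27/50 × 42 + 21/50 × 4 + 1/25 × 83 = 22.68 + 1.68 + 3.32 = 27.68
Route B = 1/10 × 37 + 1/5 × 10 + 1/2 × 77 + 1/5 × 70 = 3.7 + 2 + 38.5 + 14 = 58.2
Route C = 1/6 × 23 + 1/12 × 76 + 3/4 × 72 = 3.8333 + 6.3333 + 54 = 64.1667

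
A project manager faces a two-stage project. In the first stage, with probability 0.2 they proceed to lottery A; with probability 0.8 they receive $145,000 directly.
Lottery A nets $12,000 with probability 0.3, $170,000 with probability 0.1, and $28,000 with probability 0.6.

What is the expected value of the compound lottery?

EV(A) = 0.3 × 12000 + 0.1 × 170000 + 0.6 × 28000 = 3600 + 17000 + 16800 = 37400
Branch B: 145000 (certain)
Overall = 0.2 × 37400 + 0.8 × 145000 = 7480 + 116000 = 123480

$123,480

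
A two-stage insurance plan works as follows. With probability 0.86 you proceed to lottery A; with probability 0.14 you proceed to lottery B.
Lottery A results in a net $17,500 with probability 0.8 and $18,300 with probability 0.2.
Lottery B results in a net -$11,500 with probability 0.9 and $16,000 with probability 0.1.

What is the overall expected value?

EV(A) = 0.8 × 17500 + 0.2 × 18300 = 14000 + 3660 = 17660
EV(B) = 0.9 × (-11500) + 0.1 × 16000 = -10350 + 1600 = -8750
Overall = 0.86 × 17660 + 0.14 × (-8750) = 15187.6 − 1225 = 13962.6

$13,962.60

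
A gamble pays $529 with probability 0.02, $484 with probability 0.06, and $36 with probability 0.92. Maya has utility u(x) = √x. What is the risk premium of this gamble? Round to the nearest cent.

E[u] = 0.02·√529 + 0.06·√484 + 0.92·√36 = 0.02·23 + 0.06·22 + 0.92·6 = 7.3
CE = (7.3)² = 53.29
Risk premium = EV − CE = 72.74 − 53.29 = 19.45

$19.45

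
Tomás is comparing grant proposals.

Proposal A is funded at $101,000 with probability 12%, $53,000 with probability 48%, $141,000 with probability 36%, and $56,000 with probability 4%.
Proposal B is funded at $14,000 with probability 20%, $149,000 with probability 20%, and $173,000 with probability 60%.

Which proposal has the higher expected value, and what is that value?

Proposal A = 0.12 × 101000 + 0.48 × 53000 + 0.36 × 141000 + 0.04 × 56000 = 12120 + 25440 + 50760 + 2240 = 90560
Proposal B = 0.2 × 14000 + 0.2 × 149000 + 0.6 × 173000 = 2800 + 29800 + 103800 = 136400

Proposal B ($136,400)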